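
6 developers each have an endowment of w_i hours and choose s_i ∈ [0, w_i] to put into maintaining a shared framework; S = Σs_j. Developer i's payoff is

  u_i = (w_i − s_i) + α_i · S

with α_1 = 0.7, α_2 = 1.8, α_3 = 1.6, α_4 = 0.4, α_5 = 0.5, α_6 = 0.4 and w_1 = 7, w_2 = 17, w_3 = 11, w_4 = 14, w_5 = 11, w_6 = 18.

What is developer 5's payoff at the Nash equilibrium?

25

∂u_i/∂s_i = α_i − 1, so developer i contributes w_i if α_i > 1, else 0.
α_i > 1 for i ∈ {2, 3}; NE contributions (0, 17, 11, 0, 0, 0), S = 28.
u_5 = (11 − 0) + 0.5·28 = 25.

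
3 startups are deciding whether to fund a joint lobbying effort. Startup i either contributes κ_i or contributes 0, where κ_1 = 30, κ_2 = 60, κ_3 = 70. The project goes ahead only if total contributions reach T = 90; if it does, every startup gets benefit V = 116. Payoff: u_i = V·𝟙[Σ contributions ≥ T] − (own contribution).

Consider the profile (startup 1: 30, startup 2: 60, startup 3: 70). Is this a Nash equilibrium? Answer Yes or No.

Total = 160 ≥ 90: provided.
Startup 1 (pledges 30, payoff 86): dropping to 0 → total 130, payoff 116. Profitable deviation.

No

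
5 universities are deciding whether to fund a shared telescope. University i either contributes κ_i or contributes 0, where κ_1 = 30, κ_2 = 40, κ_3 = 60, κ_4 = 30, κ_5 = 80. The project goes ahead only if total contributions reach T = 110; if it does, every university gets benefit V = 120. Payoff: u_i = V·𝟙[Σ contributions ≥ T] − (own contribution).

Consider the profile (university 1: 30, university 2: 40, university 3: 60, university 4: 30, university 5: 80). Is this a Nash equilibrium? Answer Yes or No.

No

Total = 240 ≥ 110: provided.
University 1 (pledges 30, payoff 90): dropping to 0 → total 210, payoff 120. Profitable deviation.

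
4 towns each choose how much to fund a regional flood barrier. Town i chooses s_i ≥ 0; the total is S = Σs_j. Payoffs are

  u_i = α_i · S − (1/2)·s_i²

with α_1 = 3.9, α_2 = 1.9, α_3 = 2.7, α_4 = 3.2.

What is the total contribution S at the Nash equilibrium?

Town i's FOC: ∂u_i/∂s_i = α_i − s_i = 0, so s_i* = α_i.
NE contributions = (3.9, 1.9, 2.7, 3.2); S = 11.7.

11.7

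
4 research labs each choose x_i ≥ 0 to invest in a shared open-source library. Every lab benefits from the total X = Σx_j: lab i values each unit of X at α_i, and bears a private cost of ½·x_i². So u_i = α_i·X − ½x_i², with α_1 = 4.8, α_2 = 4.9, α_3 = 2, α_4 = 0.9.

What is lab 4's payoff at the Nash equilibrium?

10.935

Lab i's FOC: ∂u_i/∂x_i = α_i − x_i = 0, so x_i* = α_i.
NE contributions = (4.8, 4.9, 2, 0.9); X = 12.6.
u_4 = α_4·X − ½·(x_4)² = 0.9·12.6 − ½·0.9² = 10.935.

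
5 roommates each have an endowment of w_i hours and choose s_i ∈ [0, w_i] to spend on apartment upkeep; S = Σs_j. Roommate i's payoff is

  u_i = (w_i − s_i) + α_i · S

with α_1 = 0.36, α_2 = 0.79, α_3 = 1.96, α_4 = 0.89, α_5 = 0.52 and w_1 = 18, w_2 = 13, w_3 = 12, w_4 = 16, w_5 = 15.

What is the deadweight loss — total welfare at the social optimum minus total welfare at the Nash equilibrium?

∂u_i/∂s_i = α_i − 1, so roommate i contributes w_i if α_i > 1, else 0.
α_i > 1 for i ∈ {3}; NE contributions (0, 0, 12, 0, 0), S = 12.
W^NE = Σw_i − S^NE + (Σα_i)·S^NE = 74 + 3.52·12 = 116.24.
Planner: ∂(Σu_j)/∂s_i = Σα_j − 1 = 3.52 > 0, so everyone contributes w_i; S^SO = 74, W^SO = 74 + 3.52·74 = 334.48.
Deadweight loss = 218.24.

218.24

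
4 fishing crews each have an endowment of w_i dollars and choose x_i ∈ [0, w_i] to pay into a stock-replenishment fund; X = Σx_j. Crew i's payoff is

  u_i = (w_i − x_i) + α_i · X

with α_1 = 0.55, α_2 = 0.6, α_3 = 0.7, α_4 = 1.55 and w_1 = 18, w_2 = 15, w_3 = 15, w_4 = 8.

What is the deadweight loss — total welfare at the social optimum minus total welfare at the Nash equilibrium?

115.2

∂u_i/∂x_i = α_i − 1, so crew i contributes w_i if α_i > 1, else 0.
α_i > 1 for i ∈ {4}; NE contributions (0, 0, 0, 8), X = 8.
W^NE = Σw_i − X^NE + (Σα_i)·X^NE = 56 + 2.4·8 = 75.2.
Planner: ∂(Σu_j)/∂x_i = Σα_j − 1 = 2.4 > 0, so everyone contributes w_i; X^SO = 56, W^SO = 56 + 2.4·56 = 190.4.
Deadweight loss = 115.2.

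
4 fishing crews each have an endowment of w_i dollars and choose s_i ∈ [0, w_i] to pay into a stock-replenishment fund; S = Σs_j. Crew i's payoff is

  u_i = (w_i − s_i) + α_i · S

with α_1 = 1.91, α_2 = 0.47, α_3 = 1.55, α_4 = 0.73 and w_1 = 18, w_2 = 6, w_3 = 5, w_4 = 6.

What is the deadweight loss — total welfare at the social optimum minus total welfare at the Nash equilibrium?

∂u_i/∂s_i = α_i − 1, so crew i contributes w_i if α_i > 1, else 0.
α_i > 1 for i ∈ {1, 3}; NE contributions (18, 0, 5, 0), S = 23.
W^NE = Σw_i − S^NE + (Σα_i)·S^NE = 35 + 3.66·23 = 119.18.
Planner: ∂(Σu_j)/∂s_i = Σα_j − 1 = 3.66 > 0, so everyone contributes w_i; S^SO = 35, W^SO = 35 + 3.66·35 = 163.1.
Deadweight loss = 43.92.

43.92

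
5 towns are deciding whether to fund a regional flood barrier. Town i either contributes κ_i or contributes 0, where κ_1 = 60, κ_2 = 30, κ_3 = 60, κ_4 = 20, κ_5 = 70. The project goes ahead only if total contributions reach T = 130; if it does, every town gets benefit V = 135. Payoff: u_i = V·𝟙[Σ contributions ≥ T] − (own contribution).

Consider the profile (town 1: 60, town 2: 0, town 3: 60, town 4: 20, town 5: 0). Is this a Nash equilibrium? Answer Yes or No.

Yes

Total = 140 ≥ 130: provided.
Town 1 (pledges 60, payoff 75): dropping to 0 → total 80, payoff 0. No gain.
Town 2 (pledges 0, payoff 135): pledging 30 → total 170, payoff 105. No gain.
Town 3 (pledges 60, payoff 75): dropping to 0 → total 80, payoff 0. No gain.
Town 4 (pledges 20, payoff 115): dropping to 0 → total 120, payoff 0. No gain.
Town 5 (pledges 0, payoff 135): pledging 70 → total 210, payoff 65. No gain.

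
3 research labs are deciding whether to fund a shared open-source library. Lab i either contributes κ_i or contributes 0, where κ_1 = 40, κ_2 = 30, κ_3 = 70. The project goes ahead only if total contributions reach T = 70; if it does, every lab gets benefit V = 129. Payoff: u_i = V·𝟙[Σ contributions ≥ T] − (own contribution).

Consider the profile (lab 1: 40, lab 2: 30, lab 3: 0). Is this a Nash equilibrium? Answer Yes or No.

Total = 70 ≥ 70: provided.
Lab 1 (pledges 40, payoff 89): dropping to 0 → total 30, payoff 0. No gain.
Lab 2 (pledges 30, payoff 99): dropping to 0 → total 40, payoff 0. No gain.
Lab 3 (pledges 0, payoff 129): pledging 70 → total 140, payoff 59. No gain.

Yes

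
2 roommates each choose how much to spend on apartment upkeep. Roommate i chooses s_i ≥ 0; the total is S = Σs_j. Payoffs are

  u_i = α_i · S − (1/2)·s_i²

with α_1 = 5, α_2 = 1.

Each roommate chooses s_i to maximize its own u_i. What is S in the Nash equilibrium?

Roommate i's FOC: ∂u_i/∂s_i = α_i − s_i = 0, so s_i* = α_i.
NE contributions = (5, 1); S = 6.

6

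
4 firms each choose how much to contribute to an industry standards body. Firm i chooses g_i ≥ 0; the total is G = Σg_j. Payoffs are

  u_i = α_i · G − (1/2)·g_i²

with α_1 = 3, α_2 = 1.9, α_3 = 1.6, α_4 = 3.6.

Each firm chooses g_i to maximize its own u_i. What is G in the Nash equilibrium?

Firm i's FOC: ∂u_i/∂g_i = α_i − g_i = 0, so g_i* = α_i.
NE contributions = (3, 1.9, 1.6, 3.6); G = 10.1.

10.1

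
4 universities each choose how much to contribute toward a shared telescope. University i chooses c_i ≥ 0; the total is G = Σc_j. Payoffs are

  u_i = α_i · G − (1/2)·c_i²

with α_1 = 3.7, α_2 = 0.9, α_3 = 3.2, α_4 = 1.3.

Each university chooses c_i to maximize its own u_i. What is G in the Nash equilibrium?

University i's FOC: ∂u_i/∂c_i = α_i − c_i = 0, so c_i* = α_i.
NE contributions = (3.7, 0.9, 3.2, 1.3); G = 9.1.

9.1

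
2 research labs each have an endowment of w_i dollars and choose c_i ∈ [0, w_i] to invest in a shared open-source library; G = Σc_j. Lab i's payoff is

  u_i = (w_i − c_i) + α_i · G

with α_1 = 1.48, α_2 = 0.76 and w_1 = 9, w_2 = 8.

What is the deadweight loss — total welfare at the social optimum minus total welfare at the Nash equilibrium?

9.92

∂u_i/∂c_i = α_i − 1, so lab i contributes w_i if α_i > 1, else 0.
α_i > 1 for i ∈ {1}; NE contributions (9, 0), G = 9.
W^NE = Σw_i − G^NE + (Σα_i)·G^NE = 17 + 1.24·9 = 28.16.
Planner: ∂(Σu_j)/∂c_i = Σα_j − 1 = 1.24 > 0, so everyone contributes w_i; G^SO = 17, W^SO = 17 + 1.24·17 = 38.08.
Deadweight loss = 9.92.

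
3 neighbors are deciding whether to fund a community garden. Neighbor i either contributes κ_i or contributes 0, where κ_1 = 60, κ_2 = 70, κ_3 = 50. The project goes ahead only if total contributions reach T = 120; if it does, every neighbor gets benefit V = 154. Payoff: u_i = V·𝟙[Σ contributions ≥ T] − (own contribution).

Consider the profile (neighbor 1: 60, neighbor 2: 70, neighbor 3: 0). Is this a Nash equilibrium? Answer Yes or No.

Yes

Total = 130 ≥ 120: provided.
Neighbor 1 (pledges 60, payoff 94): dropping to 0 → total 70, payoff 0. No gain.
Neighbor 2 (pledges 70, payoff 84): dropping to 0 → total 60, payoff 0. No gain.
Neighbor 3 (pledges 0, payoff 154): pledging 50 → total 180, payoff 104. No gain.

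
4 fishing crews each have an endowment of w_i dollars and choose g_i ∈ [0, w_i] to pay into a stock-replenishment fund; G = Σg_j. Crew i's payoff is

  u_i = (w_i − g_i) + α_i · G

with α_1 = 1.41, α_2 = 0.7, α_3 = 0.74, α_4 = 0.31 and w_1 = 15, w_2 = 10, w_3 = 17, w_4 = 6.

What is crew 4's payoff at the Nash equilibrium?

∂u_i/∂g_i = α_i − 1, so crew i contributes w_i if α_i > 1, else 0.
α_i > 1 for i ∈ {1}; NE contributions (15, 0, 0, 0), G = 15.
u_4 = (6 − 0) + 0.31·15 = 10.65.

10.65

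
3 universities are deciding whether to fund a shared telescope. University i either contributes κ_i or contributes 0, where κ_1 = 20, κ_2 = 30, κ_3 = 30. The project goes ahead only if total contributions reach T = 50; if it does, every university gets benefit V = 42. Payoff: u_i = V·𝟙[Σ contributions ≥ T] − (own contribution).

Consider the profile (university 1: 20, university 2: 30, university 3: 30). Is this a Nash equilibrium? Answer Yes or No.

Total = 80 ≥ 50: provided.
University 1 (pledges 20, payoff 22): dropping to 0 → total 60, payoff 42. Profitable deviation.

No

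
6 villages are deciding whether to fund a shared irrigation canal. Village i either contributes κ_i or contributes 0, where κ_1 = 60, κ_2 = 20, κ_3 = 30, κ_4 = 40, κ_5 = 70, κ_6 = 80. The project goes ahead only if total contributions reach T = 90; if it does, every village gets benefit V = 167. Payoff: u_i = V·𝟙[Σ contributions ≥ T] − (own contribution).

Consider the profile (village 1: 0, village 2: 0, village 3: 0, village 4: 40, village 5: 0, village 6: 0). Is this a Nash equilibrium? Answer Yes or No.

No

Total = 40 < 90: not provided.
Village 1 (pledges 0, payoff 0): pledging 60 → total 100, payoff 107. Profitable deviation.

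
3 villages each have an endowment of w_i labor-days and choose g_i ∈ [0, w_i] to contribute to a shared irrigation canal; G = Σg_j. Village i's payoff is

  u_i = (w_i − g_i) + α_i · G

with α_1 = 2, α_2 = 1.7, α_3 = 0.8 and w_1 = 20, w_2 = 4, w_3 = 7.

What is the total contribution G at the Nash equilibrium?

24

∂u_i/∂g_i = α_i − 1, so village i contributes w_i if α_i > 1, else 0.
α_i > 1 for i ∈ {1, 2}; NE contributions (20, 4, 0), G = 24.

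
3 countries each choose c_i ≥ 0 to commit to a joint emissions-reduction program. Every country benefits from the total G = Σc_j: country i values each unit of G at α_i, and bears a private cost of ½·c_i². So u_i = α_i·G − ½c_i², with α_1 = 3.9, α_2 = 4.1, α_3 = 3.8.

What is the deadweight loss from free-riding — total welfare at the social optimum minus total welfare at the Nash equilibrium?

92.85

Country i's FOC: ∂u_i/∂c_i = α_i − c_i = 0, so c_i* = α_i.
NE contributions = (3.9, 4.1, 3.8); G = 11.8.
W^NE = (Σα)·G − ½Σα_i² = 11.8² − ½·46.46 = 116.01.
Planner sets c_i = Σα_j = 11.8 for every i, so G^SO = 3·11.8 = 35.4.
W^SO = (Σα)·G^SO − ½·3·(Σα)² = (3/2)·11.8² = 208.86.
Deadweight loss = W^SO − W^NE = 92.85.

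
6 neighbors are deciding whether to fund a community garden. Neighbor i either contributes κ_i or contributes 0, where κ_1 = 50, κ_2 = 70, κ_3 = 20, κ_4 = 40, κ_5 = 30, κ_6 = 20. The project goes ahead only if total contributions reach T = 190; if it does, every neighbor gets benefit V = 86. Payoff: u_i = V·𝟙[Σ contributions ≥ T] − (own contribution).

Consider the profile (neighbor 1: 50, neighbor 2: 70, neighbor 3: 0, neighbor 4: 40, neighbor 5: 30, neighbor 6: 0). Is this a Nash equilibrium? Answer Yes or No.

Yes

Total = 190 ≥ 190: provided.
Neighbor 1 (pledges 50, payoff 36): dropping to 0 → total 140, payoff 0. No gain.
Neighbor 2 (pledges 70, payoff 16): dropping to 0 → total 120, payoff 0. No gain.
Neighbor 3 (pledges 0, payoff 86): pledging 20 → total 210, payoff 66. No gain.
Neighbor 4 (pledges 40, payoff 46): dropping to 0 → total 150, payoff 0. No gain.
Neighbor 5 (pledges 30, payoff 56): dropping to 0 → total 160, payoff 0. No gain.
Neighbor 6 (pledges 0, payoff 86): pledging 20 → total 210, payoff 66. No gain.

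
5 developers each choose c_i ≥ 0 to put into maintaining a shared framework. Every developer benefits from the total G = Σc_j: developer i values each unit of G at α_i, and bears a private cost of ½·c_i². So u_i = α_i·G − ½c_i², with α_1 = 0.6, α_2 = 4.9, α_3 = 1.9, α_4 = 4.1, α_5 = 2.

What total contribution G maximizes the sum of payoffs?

Planner FOC: ∂(Σu_j)/∂c_i = (Σα_j) − c_i = 0, so c_i^SO = Σα_j = 13.5 for every i; G^SO = 67.5.

67.5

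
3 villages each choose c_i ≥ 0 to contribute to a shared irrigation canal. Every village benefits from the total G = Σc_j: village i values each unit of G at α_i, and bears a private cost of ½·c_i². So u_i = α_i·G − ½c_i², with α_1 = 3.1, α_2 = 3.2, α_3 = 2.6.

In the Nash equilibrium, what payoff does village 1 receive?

Village i's FOC: ∂u_i/∂c_i = α_i − c_i = 0, so c_i* = α_i.
NE contributions = (3.1, 3.2, 2.6); G = 8.9.
u_1 = α_1·G − ½·(c_1)² = 3.1·8.9 − ½·3.1² = 22.785.

22.785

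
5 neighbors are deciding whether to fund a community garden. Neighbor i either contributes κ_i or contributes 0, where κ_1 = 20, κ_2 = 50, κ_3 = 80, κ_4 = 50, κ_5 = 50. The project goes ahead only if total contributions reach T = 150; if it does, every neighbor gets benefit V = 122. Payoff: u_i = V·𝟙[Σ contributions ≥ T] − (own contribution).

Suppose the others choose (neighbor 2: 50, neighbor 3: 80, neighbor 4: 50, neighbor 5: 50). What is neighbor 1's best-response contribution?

0

Others' total = 230 ≥ 150; contributing adds cost 20 for no extra benefit.
Best response: 0.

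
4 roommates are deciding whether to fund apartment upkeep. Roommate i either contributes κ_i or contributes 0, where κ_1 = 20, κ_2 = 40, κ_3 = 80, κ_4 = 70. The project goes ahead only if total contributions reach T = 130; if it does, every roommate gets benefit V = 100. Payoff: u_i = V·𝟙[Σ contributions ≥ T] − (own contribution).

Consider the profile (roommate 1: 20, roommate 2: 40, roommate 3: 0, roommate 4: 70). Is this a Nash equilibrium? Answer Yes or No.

Total = 130 ≥ 130: provided.
Roommate 1 (pledges 20, payoff 80): dropping to 0 → total 110, payoff 0. No gain.
Roommate 2 (pledges 40, payoff 60): dropping to 0 → total 90, payoff 0. No gain.
Roommate 3 (pledges 0, payoff 100): pledging 80 → total 210, payoff 20. No gain.
Roommate 4 (pledges 70, payoff 30): dropping to 0 → total 60, payoff 0. No gain.

Yes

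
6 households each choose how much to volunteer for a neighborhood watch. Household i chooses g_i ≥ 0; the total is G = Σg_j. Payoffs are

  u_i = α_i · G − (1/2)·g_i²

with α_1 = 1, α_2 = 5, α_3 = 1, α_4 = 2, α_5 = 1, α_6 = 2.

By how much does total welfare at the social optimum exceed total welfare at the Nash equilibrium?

306

Household i's FOC: ∂u_i/∂g_i = α_i − g_i = 0, so g_i* = α_i.
NE contributions = (1, 5, 1, 2, 1, 2); G = 12.
W^NE = (Σα)·G − ½Σα_i² = 12² − ½·36 = 126.
Planner sets g_i = Σα_j = 12 for every i, so G^SO = 6·12 = 72.
W^SO = (Σα)·G^SO − ½·6·(Σα)² = (6/2)·12² = 432.
Deadweight loss = W^SO − W^NE = 306.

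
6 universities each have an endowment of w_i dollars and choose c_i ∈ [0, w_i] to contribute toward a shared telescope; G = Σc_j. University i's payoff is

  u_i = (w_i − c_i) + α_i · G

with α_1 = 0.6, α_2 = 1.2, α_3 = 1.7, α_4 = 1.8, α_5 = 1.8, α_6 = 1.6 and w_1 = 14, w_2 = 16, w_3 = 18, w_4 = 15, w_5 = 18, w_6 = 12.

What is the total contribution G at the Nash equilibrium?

∂u_i/∂c_i = α_i − 1, so university i contributes w_i if α_i > 1, else 0.
α_i > 1 for i ∈ {2, 3, 4, 5, 6}; NE contributions (0, 16, 18, 15, 18, 12), G = 79.

79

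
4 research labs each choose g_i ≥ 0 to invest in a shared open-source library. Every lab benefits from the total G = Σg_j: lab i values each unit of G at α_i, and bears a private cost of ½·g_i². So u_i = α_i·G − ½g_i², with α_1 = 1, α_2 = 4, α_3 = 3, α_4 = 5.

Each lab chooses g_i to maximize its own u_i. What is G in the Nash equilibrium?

13

Lab i's FOC: ∂u_i/∂g_i = α_i − g_i = 0, so g_i* = α_i.
NE contributions = (1, 4, 3, 5); G = 13.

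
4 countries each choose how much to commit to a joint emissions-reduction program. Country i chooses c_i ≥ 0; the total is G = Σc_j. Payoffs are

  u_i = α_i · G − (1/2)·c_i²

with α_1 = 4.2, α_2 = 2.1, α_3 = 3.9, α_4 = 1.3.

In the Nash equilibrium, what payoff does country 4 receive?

14.105

Country i's FOC: ∂u_i/∂c_i = α_i − c_i = 0, so c_i* = α_i.
NE contributions = (4.2, 2.1, 3.9, 1.3); G = 11.5.
u_4 = α_4·G − ½·(c_4)² = 1.3·11.5 − ½·1.3² = 14.105.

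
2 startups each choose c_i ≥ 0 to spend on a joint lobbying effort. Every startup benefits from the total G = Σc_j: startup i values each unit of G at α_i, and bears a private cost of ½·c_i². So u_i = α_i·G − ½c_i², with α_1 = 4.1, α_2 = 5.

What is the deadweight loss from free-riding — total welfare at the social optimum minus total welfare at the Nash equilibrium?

Startup i's FOC: ∂u_i/∂c_i = α_i − c_i = 0, so c_i* = α_i.
NE contributions = (4.1, 5); G = 9.1.
W^NE = (Σα)·G − ½Σα_i² = 9.1² − ½·41.81 = 61.905.
Planner sets c_i = Σα_j = 9.1 for every i, so G^SO = 2·9.1 = 18.2.
W^SO = (Σα)·G^SO − ½·2·(Σα)² = (2/2)·9.1² = 82.81.
Deadweight loss = W^SO − W^NE = 20.905.

20.905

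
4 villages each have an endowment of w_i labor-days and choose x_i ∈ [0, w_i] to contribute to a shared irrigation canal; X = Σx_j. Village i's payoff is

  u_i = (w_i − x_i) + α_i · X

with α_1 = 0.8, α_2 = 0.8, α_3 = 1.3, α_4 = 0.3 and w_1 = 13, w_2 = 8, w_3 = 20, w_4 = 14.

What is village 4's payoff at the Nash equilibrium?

20

∂u_i/∂x_i = α_i − 1, so village i contributes w_i if α_i > 1, else 0.
α_i > 1 for i ∈ {3}; NE contributions (0, 0, 20, 0), X = 20.
u_4 = (14 − 0) + 0.3·20 = 20.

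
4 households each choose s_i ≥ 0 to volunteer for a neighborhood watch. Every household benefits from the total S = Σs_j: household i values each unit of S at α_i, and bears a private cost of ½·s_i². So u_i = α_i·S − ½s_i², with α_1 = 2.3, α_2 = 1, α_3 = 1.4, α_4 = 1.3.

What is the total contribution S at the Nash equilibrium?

Household i's FOC: ∂u_i/∂s_i = α_i − s_i = 0, so s_i* = α_i.
NE contributions = (2.3, 1, 1.4, 1.3); S = 6.

6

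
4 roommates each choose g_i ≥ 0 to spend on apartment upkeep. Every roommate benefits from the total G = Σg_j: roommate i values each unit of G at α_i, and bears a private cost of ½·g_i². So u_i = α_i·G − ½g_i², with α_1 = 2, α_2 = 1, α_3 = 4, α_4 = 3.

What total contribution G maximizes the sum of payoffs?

Planner FOC: ∂(Σu_j)/∂g_i = (Σα_j) − g_i = 0, so g_i^SO = Σα_j = 10 for every i; G^SO = 40.

40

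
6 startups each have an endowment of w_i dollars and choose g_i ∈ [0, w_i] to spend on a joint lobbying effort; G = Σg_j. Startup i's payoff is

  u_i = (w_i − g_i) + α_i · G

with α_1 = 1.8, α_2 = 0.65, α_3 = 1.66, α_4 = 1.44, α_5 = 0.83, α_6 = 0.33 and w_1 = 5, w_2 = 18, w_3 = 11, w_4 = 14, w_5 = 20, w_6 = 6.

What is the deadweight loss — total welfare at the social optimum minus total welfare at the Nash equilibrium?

∂u_i/∂g_i = α_i − 1, so startup i contributes w_i if α_i > 1, else 0.
α_i > 1 for i ∈ {1, 3, 4}; NE contributions (5, 0, 11, 14, 0, 0), G = 30.
W^NE = Σw_i − G^NE + (Σα_i)·G^NE = 74 + 5.71·30 = 245.3.
Planner: ∂(Σu_j)/∂g_i = Σα_j − 1 = 5.71 > 0, so everyone contributes w_i; G^SO = 74, W^SO = 74 + 5.71·74 = 496.54.
Deadweight loss = 251.24.

251.24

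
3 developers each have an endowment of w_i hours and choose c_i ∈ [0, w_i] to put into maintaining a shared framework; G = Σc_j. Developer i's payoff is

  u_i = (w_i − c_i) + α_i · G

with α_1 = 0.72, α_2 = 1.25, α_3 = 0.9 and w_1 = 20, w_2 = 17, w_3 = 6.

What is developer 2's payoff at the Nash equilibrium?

∂u_i/∂c_i = α_i − 1, so developer i contributes w_i if α_i > 1, else 0.
α_i > 1 for i ∈ {2}; NE contributions (0, 17, 0), G = 17.
u_2 = (17 − 17) + 1.25·17 = 21.25.

21.25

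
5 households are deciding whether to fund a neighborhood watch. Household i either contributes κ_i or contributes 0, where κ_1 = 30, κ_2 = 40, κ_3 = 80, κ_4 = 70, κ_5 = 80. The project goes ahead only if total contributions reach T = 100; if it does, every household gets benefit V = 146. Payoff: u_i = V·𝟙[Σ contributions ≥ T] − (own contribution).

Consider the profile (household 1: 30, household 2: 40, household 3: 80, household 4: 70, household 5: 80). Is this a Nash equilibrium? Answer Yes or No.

Total = 300 ≥ 100: provided.
Household 1 (pledges 30, payoff 116): dropping to 0 → total 270, payoff 146. Profitable deviation.

No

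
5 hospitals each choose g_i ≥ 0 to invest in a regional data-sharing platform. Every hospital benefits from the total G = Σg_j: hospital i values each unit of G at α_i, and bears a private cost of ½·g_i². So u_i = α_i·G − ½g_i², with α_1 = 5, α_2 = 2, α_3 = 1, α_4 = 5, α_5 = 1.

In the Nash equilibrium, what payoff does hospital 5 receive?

13.5

Hospital i's FOC: ∂u_i/∂g_i = α_i − g_i = 0, so g_i* = α_i.
NE contributions = (5, 2, 1, 5, 1); G = 14.
u_5 = α_5·G − ½·(g_5)² = 1·14 − ½·1² = 13.5.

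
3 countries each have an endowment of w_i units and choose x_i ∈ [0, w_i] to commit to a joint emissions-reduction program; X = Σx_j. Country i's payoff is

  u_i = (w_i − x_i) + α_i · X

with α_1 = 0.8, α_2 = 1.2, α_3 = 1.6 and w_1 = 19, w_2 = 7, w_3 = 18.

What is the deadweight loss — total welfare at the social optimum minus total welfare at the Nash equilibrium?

49.4

∂u_i/∂x_i = α_i − 1, so country i contributes w_i if α_i > 1, else 0.
α_i > 1 for i ∈ {2, 3}; NE contributions (0, 7, 18), X = 25.
W^NE = Σw_i − X^NE + (Σα_i)·X^NE = 44 + 2.6·25 = 109.
Planner: ∂(Σu_j)/∂x_i = Σα_j − 1 = 2.6 > 0, so everyone contributes w_i; X^SO = 44, W^SO = 44 + 2.6·44 = 158.4.
Deadweight loss = 49.4.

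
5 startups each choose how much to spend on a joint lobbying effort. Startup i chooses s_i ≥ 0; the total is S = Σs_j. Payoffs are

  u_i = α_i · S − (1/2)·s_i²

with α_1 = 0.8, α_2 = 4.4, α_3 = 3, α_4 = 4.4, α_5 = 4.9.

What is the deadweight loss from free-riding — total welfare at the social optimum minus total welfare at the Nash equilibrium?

495.56

Startup i's FOC: ∂u_i/∂s_i = α_i − s_i = 0, so s_i* = α_i.
NE contributions = (0.8, 4.4, 3, 4.4, 4.9); S = 17.5.
W^NE = (Σα)·S − ½Σα_i² = 17.5² − ½·72.37 = 270.065.
Planner sets s_i = Σα_j = 17.5 for every i, so S^SO = 5·17.5 = 87.5.
W^SO = (Σα)·S^SO − ½·5·(Σα)² = (5/2)·17.5² = 765.625.
Deadweight loss = W^SO − W^NE = 495.56.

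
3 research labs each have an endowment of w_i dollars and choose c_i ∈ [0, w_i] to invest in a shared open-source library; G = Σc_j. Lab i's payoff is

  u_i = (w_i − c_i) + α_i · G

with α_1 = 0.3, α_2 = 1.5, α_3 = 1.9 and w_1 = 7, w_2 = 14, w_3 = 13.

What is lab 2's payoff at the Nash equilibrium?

40.5

∂u_i/∂c_i = α_i − 1, so lab i contributes w_i if α_i > 1, else 0.
α_i > 1 for i ∈ {2, 3}; NE contributions (0, 14, 13), G = 27.
u_2 = (14 − 14) + 1.5·27 = 40.5.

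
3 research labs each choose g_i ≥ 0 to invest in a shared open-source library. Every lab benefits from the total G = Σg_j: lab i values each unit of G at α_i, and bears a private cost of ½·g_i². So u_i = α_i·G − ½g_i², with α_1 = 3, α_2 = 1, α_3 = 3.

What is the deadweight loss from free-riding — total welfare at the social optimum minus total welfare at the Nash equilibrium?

34

Lab i's FOC: ∂u_i/∂g_i = α_i − g_i = 0, so g_i* = α_i.
NE contributions = (3, 1, 3); G = 7.
W^NE = (Σα)·G − ½Σα_i² = 7² − ½·19 = 39.5.
Planner sets g_i = Σα_j = 7 for every i, so G^SO = 3·7 = 21.
W^SO = (Σα)·G^SO − ½·3·(Σα)² = (3/2)·7² = 73.5.
Deadweight loss = W^SO − W^NE = 34.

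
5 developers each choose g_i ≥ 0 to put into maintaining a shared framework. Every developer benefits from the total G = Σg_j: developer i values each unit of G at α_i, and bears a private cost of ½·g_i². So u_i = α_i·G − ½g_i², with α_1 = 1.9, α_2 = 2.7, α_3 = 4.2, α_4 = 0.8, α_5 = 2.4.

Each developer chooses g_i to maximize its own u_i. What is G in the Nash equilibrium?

12

Developer i's FOC: ∂u_i/∂g_i = α_i − g_i = 0, so g_i* = α_i.
NE contributions = (1.9, 2.7, 4.2, 0.8, 2.4); G = 12.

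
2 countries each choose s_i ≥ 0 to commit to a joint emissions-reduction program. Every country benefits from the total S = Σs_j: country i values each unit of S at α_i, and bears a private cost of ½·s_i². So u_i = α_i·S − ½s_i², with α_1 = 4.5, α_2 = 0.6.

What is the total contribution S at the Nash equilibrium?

Country i's FOC: ∂u_i/∂s_i = α_i − s_i = 0, so s_i* = α_i.
NE contributions = (4.5, 0.6); S = 5.1.

5.1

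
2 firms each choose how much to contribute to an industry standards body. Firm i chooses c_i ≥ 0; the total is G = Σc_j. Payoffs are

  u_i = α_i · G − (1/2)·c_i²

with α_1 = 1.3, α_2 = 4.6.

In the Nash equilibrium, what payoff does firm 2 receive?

16.56

Firm i's FOC: ∂u_i/∂c_i = α_i − c_i = 0, so c_i* = α_i.
NE contributions = (1.3, 4.6); G = 5.9.
u_2 = α_2·G − ½·(c_2)² = 4.6·5.9 − ½·4.6² = 16.56.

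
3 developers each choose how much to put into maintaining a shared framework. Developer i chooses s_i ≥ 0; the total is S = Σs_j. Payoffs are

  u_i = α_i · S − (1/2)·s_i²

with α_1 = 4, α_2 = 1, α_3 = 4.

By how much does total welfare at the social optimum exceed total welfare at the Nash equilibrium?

57

Developer i's FOC: ∂u_i/∂s_i = α_i − s_i = 0, so s_i* = α_i.
NE contributions = (4, 1, 4); S = 9.
W^NE = (Σα)·S − ½Σα_i² = 9² − ½·33 = 64.5.
Planner sets s_i = Σα_j = 9 for every i, so S^SO = 3·9 = 27.
W^SO = (Σα)·S^SO − ½·3·(Σα)² = (3/2)·9² = 121.5.
Deadweight loss = W^SO − W^NE = 57.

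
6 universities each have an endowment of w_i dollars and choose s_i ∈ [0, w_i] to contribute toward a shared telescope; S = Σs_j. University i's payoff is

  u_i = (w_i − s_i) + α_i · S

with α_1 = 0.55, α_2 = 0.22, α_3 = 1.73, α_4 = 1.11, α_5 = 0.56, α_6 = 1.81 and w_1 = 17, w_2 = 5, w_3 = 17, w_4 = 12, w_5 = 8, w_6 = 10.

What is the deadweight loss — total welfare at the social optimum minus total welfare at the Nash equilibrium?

149.4

∂u_i/∂s_i = α_i − 1, so university i contributes w_i if α_i > 1, else 0.
α_i > 1 for i ∈ {3, 4, 6}; NE contributions (0, 0, 17, 12, 0, 10), S = 39.
W^NE = Σw_i − S^NE + (Σα_i)·S^NE = 69 + 4.98·39 = 263.22.
Planner: ∂(Σu_j)/∂s_i = Σα_j − 1 = 4.98 > 0, so everyone contributes w_i; S^SO = 69, W^SO = 69 + 4.98·69 = 412.62.
Deadweight loss = 149.4.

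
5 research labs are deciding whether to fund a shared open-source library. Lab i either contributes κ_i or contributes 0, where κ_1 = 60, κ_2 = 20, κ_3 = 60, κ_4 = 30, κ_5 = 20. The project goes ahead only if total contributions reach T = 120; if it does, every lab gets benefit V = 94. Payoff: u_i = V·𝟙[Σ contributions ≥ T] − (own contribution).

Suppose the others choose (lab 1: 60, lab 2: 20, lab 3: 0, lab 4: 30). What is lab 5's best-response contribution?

20

Others' total = 110. Contributing 20 brings total to 130 ≥ 120: gain V − κ_5 = 74.
Best response: 20.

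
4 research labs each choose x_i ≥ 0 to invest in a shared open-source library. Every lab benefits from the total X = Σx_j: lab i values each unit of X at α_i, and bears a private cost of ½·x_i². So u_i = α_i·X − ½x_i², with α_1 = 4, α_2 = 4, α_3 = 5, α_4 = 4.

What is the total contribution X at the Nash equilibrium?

17

Lab i's FOC: ∂u_i/∂x_i = α_i − x_i = 0, so x_i* = α_i.
NE contributions = (4, 4, 5, 4); X = 17.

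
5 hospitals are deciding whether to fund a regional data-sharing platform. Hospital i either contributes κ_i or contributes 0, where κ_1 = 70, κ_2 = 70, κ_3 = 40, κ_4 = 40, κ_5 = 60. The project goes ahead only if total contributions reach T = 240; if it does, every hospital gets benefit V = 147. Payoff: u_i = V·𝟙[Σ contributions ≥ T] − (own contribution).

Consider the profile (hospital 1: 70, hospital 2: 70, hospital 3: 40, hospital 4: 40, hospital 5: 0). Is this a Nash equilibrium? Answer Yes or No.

Total = 220 < 240: not provided.
Hospital 1 (pledges 70, payoff -70): dropping to 0 → total 150, payoff 0. Profitable deviation.

No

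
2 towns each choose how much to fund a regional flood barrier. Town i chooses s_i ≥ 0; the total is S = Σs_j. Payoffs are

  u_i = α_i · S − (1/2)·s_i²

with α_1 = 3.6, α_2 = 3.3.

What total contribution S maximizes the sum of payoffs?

13.8

Planner FOC: ∂(Σu_j)/∂s_i = (Σα_j) − s_i = 0, so s_i^SO = Σα_j = 6.9 for every i; S^SO = 13.8.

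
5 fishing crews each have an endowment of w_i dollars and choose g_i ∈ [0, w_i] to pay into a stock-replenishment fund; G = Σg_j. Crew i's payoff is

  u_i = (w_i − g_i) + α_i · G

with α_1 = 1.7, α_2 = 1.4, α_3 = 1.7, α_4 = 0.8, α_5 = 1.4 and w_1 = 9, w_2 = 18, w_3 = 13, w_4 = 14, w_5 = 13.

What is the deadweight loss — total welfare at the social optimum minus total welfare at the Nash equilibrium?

84

∂u_i/∂g_i = α_i − 1, so crew i contributes w_i if α_i > 1, else 0.
α_i > 1 for i ∈ {1, 2, 3, 5}; NE contributions (9, 18, 13, 0, 13), G = 53.
W^NE = Σw_i − G^NE + (Σα_i)·G^NE = 67 + 6·53 = 385.
Planner: ∂(Σu_j)/∂g_i = Σα_j − 1 = 6 > 0, so everyone contributes w_i; G^SO = 67, W^SO = 67 + 6·67 = 469.
Deadweight loss = 84.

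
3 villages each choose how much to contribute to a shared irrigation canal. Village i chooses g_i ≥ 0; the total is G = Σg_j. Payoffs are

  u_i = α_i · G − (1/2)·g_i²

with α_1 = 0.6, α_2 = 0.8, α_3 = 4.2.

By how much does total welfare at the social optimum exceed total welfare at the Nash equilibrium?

Village i's FOC: ∂u_i/∂g_i = α_i − g_i = 0, so g_i* = α_i.
NE contributions = (0.6, 0.8, 4.2); G = 5.6.
W^NE = (Σα)·G − ½Σα_i² = 5.6² − ½·18.64 = 22.04.
Planner sets g_i = Σα_j = 5.6 for every i, so G^SO = 3·5.6 = 16.8.
W^SO = (Σα)·G^SO − ½·3·(Σα)² = (3/2)·5.6² = 47.04.
Deadweight loss = W^SO − W^NE = 25.

25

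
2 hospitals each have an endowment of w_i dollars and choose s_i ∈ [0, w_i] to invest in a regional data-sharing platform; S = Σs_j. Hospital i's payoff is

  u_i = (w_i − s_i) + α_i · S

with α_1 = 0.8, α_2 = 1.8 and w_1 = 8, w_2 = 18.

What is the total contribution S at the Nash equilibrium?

18

∂u_i/∂s_i = α_i − 1, so hospital i contributes w_i if α_i > 1, else 0.
α_i > 1 for i ∈ {2}; NE contributions (0, 18), S = 18.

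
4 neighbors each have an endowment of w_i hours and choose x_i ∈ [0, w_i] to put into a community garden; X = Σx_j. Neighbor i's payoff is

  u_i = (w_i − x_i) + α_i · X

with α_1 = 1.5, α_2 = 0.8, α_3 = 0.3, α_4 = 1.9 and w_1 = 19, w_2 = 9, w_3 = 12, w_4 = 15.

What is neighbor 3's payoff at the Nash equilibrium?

22.2

∂u_i/∂x_i = α_i − 1, so neighbor i contributes w_i if α_i > 1, else 0.
α_i > 1 for i ∈ {1, 4}; NE contributions (19, 0, 0, 15), X = 34.
u_3 = (12 − 0) + 0.3·34 = 22.2.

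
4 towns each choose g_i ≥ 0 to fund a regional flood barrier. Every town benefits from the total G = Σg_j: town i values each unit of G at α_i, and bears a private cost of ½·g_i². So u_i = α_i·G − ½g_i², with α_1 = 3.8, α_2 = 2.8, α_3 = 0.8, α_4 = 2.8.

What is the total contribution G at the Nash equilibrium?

10.2

Town i's FOC: ∂u_i/∂g_i = α_i − g_i = 0, so g_i* = α_i.
NE contributions = (3.8, 2.8, 0.8, 2.8); G = 10.2.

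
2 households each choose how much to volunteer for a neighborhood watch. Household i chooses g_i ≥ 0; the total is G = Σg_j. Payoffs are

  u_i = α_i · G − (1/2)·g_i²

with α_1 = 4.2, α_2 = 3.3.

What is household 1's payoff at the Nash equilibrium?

Household i's FOC: ∂u_i/∂g_i = α_i − g_i = 0, so g_i* = α_i.
NE contributions = (4.2, 3.3); G = 7.5.
u_1 = α_1·G − ½·(g_1)² = 4.2·7.5 − ½·4.2² = 22.68.

22.68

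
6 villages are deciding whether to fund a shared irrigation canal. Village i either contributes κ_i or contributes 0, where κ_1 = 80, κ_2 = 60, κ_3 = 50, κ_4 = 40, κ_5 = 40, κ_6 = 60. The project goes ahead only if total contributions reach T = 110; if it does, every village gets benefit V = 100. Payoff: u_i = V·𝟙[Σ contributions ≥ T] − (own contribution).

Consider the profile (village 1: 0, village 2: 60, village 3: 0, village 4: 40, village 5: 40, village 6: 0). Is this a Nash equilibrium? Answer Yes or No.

Yes

Total = 140 ≥ 110: provided.
Village 1 (pledges 0, payoff 100): pledging 80 → total 220, payoff 20. No gain.
Village 2 (pledges 60, payoff 40): dropping to 0 → total 80, payoff 0. No gain.
Village 3 (pledges 0, payoff 100): pledging 50 → total 190, payoff 50. No gain.
Village 4 (pledges 40, payoff 60): dropping to 0 → total 100, payoff 0. No gain.
Village 5 (pledges 40, payoff 60): dropping to 0 → total 100, payoff 0. No gain.
Village 6 (pledges 0, payoff 100): pledging 60 → total 200, payoff 40. No gain.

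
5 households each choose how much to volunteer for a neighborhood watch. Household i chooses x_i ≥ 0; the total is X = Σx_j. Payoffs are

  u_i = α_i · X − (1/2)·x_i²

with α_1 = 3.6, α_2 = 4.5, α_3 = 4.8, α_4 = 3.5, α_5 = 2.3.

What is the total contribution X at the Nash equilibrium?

18.7

Household i's FOC: ∂u_i/∂x_i = α_i − x_i = 0, so x_i* = α_i.
NE contributions = (3.6, 4.5, 4.8, 3.5, 2.3); X = 18.7.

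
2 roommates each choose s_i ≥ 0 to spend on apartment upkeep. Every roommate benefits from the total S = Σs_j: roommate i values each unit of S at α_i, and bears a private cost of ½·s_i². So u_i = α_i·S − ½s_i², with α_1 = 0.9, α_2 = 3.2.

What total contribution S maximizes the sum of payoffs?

8.2

Planner FOC: ∂(Σu_j)/∂s_i = (Σα_j) − s_i = 0, so s_i^SO = Σα_j = 4.1 for every i; S^SO = 8.2.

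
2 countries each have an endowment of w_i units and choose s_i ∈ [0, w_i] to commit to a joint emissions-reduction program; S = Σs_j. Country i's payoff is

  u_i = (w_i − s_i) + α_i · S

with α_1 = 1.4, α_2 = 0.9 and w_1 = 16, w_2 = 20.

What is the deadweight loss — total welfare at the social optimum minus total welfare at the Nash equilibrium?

26

∂u_i/∂s_i = α_i − 1, so country i contributes w_i if α_i > 1, else 0.
α_i > 1 for i ∈ {1}; NE contributions (16, 0), S = 16.
W^NE = Σw_i − S^NE + (Σα_i)·S^NE = 36 + 1.3·16 = 56.8.
Planner: ∂(Σu_j)/∂s_i = Σα_j − 1 = 1.3 > 0, so everyone contributes w_i; S^SO = 36, W^SO = 36 + 1.3·36 = 82.8.
Deadweight loss = 26.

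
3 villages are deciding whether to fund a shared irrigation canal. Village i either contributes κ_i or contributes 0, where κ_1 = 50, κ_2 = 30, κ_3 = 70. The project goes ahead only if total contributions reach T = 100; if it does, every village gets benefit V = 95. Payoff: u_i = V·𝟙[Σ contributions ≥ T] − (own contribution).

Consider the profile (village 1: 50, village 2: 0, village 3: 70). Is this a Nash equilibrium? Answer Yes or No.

Yes

Total = 120 ≥ 100: provided.
Village 1 (pledges 50, payoff 45): dropping to 0 → total 70, payoff 0. No gain.
Village 2 (pledges 0, payoff 95): pledging 30 → total 150, payoff 65. No gain.
Village 3 (pledges 70, payoff 25): dropping to 0 → total 50, payoff 0. No gain.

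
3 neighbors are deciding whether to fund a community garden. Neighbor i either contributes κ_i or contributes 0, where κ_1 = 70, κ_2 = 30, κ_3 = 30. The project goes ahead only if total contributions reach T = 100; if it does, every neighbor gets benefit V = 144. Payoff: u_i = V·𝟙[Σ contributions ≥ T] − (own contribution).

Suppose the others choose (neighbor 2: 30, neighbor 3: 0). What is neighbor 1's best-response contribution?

Others' total = 30. Contributing 70 brings total to 100 ≥ 100: gain V − κ_1 = 74.
Best response: 70.

70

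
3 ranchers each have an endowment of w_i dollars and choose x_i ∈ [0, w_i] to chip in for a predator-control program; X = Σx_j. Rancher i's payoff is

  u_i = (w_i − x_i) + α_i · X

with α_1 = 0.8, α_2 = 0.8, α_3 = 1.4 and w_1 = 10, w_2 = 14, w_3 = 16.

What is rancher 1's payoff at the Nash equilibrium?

∂u_i/∂x_i = α_i − 1, so rancher i contributes w_i if α_i > 1, else 0.
α_i > 1 for i ∈ {3}; NE contributions (0, 0, 16), X = 16.
u_1 = (10 − 0) + 0.8·16 = 22.8.

22.8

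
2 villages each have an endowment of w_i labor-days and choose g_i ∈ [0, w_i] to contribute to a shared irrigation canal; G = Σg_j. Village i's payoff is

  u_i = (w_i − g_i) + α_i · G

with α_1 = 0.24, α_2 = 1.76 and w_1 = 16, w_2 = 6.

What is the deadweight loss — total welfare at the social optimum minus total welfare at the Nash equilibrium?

∂u_i/∂g_i = α_i − 1, so village i contributes w_i if α_i > 1, else 0.
α_i > 1 for i ∈ {2}; NE contributions (0, 6), G = 6.
W^NE = Σw_i − G^NE + (Σα_i)·G^NE = 22 + 1·6 = 28.
Planner: ∂(Σu_j)/∂g_i = Σα_j − 1 = 1 > 0, so everyone contributes w_i; G^SO = 22, W^SO = 22 + 1·22 = 44.
Deadweight loss = 16.

16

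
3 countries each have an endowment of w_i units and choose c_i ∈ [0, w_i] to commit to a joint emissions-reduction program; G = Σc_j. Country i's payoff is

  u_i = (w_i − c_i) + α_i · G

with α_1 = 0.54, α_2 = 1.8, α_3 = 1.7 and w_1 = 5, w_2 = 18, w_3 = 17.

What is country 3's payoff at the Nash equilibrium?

∂u_i/∂c_i = α_i − 1, so country i contributes w_i if α_i > 1, else 0.
α_i > 1 for i ∈ {2, 3}; NE contributions (0, 18, 17), G = 35.
u_3 = (17 − 17) + 1.7·35 = 59.5.

59.5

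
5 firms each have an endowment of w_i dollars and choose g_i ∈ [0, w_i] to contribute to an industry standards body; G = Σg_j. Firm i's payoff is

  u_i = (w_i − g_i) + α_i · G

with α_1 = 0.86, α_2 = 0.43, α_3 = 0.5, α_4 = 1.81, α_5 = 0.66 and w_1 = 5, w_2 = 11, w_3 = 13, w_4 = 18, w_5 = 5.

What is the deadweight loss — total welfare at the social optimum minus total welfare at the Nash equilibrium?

110.84

∂u_i/∂g_i = α_i − 1, so firm i contributes w_i if α_i > 1, else 0.
α_i > 1 for i ∈ {4}; NE contributions (0, 0, 0, 18, 0), G = 18.
W^NE = Σw_i − G^NE + (Σα_i)·G^NE = 52 + 3.26·18 = 110.68.
Planner: ∂(Σu_j)/∂g_i = Σα_j − 1 = 3.26 > 0, so everyone contributes w_i; G^SO = 52, W^SO = 52 + 3.26·52 = 221.52.
Deadweight loss = 110.84.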